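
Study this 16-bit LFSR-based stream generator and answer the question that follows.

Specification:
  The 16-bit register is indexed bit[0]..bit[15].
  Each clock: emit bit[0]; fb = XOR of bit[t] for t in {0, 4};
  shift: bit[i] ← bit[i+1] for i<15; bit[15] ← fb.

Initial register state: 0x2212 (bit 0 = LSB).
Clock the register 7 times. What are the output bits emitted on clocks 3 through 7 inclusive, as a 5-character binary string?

00100

reg_0 = 0x2212
clock 1: out=0, reg = 0x9109
clock 2: out=1, reg = 0xC884
clock 3: out=0, reg = 0x6442
clock 4: out=0, reg = 0x3221
clock 5: out=1, reg = 0x9910
clock 6: out=0, reg = 0xCC88
clock 7: out=0, reg = 0x6644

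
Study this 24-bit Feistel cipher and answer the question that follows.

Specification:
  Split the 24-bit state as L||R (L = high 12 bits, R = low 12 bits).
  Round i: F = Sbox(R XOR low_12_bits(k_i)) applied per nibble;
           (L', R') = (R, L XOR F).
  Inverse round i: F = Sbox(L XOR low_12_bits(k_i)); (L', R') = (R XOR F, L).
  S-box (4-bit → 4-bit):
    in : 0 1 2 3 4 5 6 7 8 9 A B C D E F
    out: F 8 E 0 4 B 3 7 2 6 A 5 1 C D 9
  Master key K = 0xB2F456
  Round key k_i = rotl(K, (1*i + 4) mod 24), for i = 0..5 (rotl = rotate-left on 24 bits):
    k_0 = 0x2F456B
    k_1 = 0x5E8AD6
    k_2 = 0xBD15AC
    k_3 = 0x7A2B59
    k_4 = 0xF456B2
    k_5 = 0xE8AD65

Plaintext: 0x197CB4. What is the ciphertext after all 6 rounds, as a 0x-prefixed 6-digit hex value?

s_0 = plaintext = 0x197CB4
s_1 = Round(s_0, k_0) = 0xCB475E
s_2 = Round(s_1, k_1) = 0x75E096
s_3 = Round(s_2, k_2) = 0x096C54
s_4 = Round(s_3, k_3) = 0xC5476A
s_5 = Round(s_4, k_4) = 0x76A496
s_6 = Round(s_5, k_5) = 0x4961FA

0x4961FA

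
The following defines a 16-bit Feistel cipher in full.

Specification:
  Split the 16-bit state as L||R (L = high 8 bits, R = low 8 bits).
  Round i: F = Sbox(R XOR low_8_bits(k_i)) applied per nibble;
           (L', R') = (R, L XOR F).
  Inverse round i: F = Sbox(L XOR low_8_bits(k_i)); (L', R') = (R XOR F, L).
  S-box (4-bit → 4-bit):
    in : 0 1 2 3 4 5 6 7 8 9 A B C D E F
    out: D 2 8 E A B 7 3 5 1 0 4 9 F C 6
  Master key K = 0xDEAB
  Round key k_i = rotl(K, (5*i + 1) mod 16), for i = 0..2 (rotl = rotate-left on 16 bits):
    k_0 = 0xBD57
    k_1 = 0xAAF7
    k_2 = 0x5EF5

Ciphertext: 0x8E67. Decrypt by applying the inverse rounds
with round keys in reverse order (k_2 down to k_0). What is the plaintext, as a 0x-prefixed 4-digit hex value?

s_0 = ciphertext = 0x8E67
s_1 = InvRound(s_0, k_2) = 0x538E
s_2 = InvRound(s_1, k_1) = 0x8453
s_3 = InvRound(s_2, k_0) = 0xAD84

0xAD84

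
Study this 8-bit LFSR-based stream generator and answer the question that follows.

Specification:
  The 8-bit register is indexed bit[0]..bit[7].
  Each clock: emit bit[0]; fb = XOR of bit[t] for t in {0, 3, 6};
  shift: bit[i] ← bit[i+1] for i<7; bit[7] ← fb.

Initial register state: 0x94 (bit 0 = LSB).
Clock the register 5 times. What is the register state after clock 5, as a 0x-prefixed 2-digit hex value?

0xA4

reg_0 = 0x94
clock 1: out=0, reg = 0x4A
clock 2: out=0, reg = 0x25
clock 3: out=1, reg = 0x92
clock 4: out=0, reg = 0x49
clock 5: out=1, reg = 0xA4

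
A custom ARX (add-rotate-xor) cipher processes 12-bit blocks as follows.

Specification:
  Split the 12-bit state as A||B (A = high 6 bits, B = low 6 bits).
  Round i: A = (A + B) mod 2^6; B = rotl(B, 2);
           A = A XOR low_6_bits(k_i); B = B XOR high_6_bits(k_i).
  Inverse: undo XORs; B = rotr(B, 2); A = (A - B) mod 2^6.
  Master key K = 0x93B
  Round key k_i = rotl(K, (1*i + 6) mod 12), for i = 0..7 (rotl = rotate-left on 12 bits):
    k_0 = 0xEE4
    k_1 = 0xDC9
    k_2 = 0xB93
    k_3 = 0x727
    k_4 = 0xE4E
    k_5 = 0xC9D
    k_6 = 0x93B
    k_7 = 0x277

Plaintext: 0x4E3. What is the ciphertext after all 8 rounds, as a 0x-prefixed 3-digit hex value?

0x2F4

s_0 = plaintext = 0x4E3
s_1 = Round(s_0, k_0) = 0x4B5
s_2 = Round(s_1, k_1) = 0x3A0
s_3 = Round(s_2, k_2) = 0xF6C
s_4 = Round(s_3, k_3) = 0x3AE
s_5 = Round(s_4, k_4) = 0xC83
s_6 = Round(s_5, k_5) = 0xA3E
s_7 = Round(s_6, k_6) = 0x75F
s_8 = Round(s_7, k_7) = 0x2F4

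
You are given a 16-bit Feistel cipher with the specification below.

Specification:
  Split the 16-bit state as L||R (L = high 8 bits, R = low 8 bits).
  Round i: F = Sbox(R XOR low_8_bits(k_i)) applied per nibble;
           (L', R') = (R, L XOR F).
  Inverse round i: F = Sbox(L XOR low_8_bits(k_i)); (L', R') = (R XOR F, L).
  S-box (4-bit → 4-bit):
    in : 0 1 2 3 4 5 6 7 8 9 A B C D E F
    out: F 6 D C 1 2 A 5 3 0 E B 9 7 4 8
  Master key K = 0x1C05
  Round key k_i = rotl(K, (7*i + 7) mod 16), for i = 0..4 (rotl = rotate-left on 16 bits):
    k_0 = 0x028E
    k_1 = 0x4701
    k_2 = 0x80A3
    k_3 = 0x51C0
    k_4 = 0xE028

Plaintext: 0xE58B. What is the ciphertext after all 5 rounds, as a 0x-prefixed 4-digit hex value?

0x7F2F

s_0 = plaintext = 0xE58B
s_1 = Round(s_0, k_0) = 0x8B17
s_2 = Round(s_1, k_1) = 0x17E1
s_3 = Round(s_2, k_2) = 0xE10A
s_4 = Round(s_3, k_3) = 0x0A7F
s_5 = Round(s_4, k_4) = 0x7F2F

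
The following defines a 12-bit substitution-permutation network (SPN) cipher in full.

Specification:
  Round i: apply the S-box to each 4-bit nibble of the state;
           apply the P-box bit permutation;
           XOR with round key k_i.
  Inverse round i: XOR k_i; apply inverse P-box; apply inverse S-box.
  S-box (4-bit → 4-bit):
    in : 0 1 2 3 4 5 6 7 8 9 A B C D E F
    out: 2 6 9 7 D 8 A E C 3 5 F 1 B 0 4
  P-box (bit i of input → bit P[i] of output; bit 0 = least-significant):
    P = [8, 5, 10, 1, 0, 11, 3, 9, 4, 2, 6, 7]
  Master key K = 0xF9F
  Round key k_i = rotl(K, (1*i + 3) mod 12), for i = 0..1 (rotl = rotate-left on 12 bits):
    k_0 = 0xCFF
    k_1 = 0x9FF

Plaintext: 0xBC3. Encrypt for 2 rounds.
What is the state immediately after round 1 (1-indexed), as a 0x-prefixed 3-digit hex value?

0x90A

s_0 = plaintext = 0xBC3
s_1 = Round(s_0, k_0) = 0x90A
s_2 = Round(s_1, k_1) = 0x4EB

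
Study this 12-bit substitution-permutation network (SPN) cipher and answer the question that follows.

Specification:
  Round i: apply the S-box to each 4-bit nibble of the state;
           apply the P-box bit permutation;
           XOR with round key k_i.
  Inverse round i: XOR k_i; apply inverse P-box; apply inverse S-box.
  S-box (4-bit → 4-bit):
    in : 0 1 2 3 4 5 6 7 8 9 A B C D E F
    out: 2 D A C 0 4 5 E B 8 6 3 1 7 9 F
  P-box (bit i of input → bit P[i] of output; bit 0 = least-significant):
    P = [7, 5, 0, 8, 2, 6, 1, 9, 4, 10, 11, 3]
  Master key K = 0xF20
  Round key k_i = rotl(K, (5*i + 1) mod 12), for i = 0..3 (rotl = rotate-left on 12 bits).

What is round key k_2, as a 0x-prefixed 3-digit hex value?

0x790

K = 0xF20
k_0 = rotl(K, (5*0+1) mod 12) = rotl(K, 1) = 0xE41
k_1 = rotl(K, (5*1+1) mod 12) = rotl(K, 6) = 0x83C
k_2 = rotl(K, (5*2+1) mod 12) = rotl(K, 11) = 0x790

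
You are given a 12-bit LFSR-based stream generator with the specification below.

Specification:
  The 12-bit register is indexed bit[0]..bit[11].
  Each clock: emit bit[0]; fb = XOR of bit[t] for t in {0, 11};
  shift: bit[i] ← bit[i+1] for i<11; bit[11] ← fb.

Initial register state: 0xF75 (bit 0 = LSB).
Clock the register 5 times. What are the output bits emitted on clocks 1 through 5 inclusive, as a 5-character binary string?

reg_0 = 0xF75
clock 1: out=1, reg = 0x7BA
clock 2: out=0, reg = 0x3DD
clock 3: out=1, reg = 0x9EE
clock 4: out=0, reg = 0xCF7
clock 5: out=1, reg = 0x67B

10101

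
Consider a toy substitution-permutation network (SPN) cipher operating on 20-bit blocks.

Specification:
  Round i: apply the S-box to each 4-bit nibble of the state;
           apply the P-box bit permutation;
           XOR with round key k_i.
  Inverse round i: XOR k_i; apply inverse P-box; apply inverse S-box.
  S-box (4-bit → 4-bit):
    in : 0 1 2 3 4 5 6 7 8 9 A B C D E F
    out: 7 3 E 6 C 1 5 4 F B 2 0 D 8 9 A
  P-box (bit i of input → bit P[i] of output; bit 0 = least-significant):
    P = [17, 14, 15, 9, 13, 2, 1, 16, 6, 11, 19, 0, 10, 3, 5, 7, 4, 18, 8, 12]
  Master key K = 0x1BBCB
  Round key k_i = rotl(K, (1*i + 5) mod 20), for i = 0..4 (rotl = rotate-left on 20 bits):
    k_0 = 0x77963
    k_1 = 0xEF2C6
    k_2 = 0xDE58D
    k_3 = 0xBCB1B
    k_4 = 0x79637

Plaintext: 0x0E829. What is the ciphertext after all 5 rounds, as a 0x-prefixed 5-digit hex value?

s_0 = plaintext = 0x0E829
s_1 = Round(s_0, k_0) = 0x836B4
s_2 = Round(s_1, k_1) = 0x261BE
s_3 = Round(s_2, k_2) = 0xBFAED
s_4 = Round(s_3, k_3) = 0xAE193
s_5 = Round(s_4, k_4) = 0x27AF3

0x27AF3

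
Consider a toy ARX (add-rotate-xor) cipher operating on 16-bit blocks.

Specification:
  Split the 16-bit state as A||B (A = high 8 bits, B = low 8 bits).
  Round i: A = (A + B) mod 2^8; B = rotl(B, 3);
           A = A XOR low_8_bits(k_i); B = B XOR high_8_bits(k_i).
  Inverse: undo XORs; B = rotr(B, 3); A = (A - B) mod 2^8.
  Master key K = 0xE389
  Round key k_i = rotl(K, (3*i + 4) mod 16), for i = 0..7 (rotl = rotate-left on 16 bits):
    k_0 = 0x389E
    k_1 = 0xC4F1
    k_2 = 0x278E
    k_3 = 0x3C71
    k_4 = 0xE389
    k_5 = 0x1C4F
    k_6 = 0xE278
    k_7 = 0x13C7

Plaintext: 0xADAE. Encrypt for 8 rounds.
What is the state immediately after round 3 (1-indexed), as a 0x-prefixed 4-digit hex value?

s_0 = plaintext = 0xADAE
s_1 = Round(s_0, k_0) = 0xC54D
s_2 = Round(s_1, k_1) = 0xE3AE
s_3 = Round(s_2, k_2) = 0x1F52
s_4 = Round(s_3, k_3) = 0x00AE
s_5 = Round(s_4, k_4) = 0x2796
s_6 = Round(s_5, k_5) = 0xF2A8
s_7 = Round(s_6, k_6) = 0xE2A7
s_8 = Round(s_7, k_7) = 0x4E2E

0x1F52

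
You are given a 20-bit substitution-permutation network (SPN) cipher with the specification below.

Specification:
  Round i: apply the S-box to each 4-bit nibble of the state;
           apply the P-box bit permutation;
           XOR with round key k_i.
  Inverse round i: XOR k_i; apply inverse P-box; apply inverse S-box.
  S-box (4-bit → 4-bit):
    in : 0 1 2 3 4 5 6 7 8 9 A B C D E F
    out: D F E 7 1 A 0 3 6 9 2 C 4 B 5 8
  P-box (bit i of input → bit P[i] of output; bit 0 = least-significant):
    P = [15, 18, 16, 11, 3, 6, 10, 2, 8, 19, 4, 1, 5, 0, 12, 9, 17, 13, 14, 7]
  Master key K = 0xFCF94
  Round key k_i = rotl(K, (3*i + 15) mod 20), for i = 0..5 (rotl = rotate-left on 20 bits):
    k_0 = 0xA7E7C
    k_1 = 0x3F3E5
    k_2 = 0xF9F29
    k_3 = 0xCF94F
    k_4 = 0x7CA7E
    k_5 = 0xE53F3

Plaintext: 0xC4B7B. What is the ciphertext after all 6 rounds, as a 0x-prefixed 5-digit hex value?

s_0 = plaintext = 0xC4B7B
s_1 = Round(s_0, k_0) = 0xB3606
s_2 = Round(s_1, k_1) = 0x3A748
s_3 = Round(s_2, k_2) = 0x0FE20
s_4 = Round(s_3, k_3) = 0xF369B
s_5 = Round(s_4, k_4) = 0x6D2D3
s_6 = Round(s_5, k_5) = 0x3D18C

0x3D18C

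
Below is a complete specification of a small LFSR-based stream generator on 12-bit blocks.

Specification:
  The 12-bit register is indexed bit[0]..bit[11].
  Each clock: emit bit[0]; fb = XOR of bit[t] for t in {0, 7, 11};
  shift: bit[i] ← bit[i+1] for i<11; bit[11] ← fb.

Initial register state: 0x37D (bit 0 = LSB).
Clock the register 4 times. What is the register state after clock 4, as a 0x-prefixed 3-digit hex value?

0x937

reg_0 = 0x37D
clock 1: out=1, reg = 0x9BE
clock 2: out=0, reg = 0x4DF
clock 3: out=1, reg = 0x26F
clock 4: out=1, reg = 0x937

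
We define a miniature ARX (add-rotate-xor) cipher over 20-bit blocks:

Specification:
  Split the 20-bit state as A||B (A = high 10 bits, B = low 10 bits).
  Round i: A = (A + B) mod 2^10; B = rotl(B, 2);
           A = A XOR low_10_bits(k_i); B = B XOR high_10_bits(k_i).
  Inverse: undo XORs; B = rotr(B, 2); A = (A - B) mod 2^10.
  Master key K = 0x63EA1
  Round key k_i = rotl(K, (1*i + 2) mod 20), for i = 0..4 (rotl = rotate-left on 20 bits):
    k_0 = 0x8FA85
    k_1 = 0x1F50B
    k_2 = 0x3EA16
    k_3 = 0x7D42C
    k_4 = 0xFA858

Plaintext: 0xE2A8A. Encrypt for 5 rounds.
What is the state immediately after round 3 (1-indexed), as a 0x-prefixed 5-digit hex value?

s_0 = plaintext = 0xE2A8A
s_1 = Round(s_0, k_0) = 0x24414
s_2 = Round(s_1, k_1) = 0x6B82D
s_3 = Round(s_2, k_2) = 0xF344E
s_4 = Round(s_3, k_3) = 0x0DCCD
s_5 = Round(s_4, k_4) = 0x570DE

0xF344E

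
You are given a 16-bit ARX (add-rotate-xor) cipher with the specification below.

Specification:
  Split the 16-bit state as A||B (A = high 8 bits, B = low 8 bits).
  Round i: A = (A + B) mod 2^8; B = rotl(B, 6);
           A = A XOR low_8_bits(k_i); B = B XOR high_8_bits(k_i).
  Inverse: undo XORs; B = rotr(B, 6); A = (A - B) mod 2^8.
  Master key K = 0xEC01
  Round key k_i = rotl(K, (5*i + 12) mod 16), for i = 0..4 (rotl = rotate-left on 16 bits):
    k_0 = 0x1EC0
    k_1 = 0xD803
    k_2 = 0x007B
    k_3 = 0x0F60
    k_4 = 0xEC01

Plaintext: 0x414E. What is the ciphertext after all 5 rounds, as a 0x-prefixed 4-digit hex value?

0x62C1

s_0 = plaintext = 0x414E
s_1 = Round(s_0, k_0) = 0x4F8D
s_2 = Round(s_1, k_1) = 0xDFBB
s_3 = Round(s_2, k_2) = 0xE1EE
s_4 = Round(s_3, k_3) = 0xAFB4
s_5 = Round(s_4, k_4) = 0x62C1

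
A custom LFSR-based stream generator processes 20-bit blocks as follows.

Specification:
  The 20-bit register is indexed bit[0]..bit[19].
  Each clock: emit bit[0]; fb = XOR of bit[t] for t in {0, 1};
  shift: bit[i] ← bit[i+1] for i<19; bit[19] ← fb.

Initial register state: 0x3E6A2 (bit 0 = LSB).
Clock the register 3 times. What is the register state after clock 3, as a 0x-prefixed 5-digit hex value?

0x67CD4

reg_0 = 0x3E6A2
clock 1: out=0, reg = 0x9F351
clock 2: out=1, reg = 0xCF9A8
clock 3: out=0, reg = 0x67CD4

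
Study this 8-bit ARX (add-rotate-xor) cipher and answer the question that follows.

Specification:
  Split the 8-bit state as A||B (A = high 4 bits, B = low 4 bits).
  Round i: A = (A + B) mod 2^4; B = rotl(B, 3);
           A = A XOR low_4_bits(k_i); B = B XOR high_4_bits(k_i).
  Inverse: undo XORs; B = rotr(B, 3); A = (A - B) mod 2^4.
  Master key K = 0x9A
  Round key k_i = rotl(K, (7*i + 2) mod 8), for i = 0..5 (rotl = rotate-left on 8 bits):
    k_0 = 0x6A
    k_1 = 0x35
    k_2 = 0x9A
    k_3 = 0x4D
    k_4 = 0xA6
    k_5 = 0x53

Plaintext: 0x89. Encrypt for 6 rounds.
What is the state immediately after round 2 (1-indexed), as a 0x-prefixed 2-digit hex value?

s_0 = plaintext = 0x89
s_1 = Round(s_0, k_0) = 0xBA
s_2 = Round(s_1, k_1) = 0x06
s_3 = Round(s_2, k_2) = 0xCA
s_4 = Round(s_3, k_3) = 0xB1
s_5 = Round(s_4, k_4) = 0xA2
s_6 = Round(s_5, k_5) = 0xF4

0x06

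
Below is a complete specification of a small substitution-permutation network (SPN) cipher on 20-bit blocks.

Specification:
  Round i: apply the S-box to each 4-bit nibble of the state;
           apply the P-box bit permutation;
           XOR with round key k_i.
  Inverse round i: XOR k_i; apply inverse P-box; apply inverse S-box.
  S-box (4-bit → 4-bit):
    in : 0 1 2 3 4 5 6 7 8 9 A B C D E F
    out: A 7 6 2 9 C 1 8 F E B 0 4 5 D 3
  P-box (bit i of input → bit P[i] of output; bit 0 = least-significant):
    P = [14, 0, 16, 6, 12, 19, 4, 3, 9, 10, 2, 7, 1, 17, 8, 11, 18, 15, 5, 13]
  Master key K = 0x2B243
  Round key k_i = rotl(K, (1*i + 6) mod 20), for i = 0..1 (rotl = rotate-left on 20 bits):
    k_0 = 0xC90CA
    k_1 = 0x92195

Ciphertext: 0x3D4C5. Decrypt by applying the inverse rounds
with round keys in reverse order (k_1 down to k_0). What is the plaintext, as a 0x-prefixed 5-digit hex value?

0xADE87

s_0 = ciphertext = 0x3D4C5
s_1 = InvRound(s_0, k_1) = 0x02314
s_2 = InvRound(s_1, k_0) = 0xADE87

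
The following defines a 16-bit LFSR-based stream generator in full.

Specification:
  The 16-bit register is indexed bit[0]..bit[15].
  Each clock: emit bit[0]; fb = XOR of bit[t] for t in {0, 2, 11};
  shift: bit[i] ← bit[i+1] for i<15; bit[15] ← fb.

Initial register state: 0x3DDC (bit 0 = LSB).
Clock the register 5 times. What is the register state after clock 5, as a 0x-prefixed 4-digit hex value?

reg_0 = 0x3DDC
clock 1: out=0, reg = 0x1EEE
clock 2: out=0, reg = 0x0F77
clock 3: out=1, reg = 0x87BB
clock 4: out=1, reg = 0xC3DD
clock 5: out=1, reg = 0x61EE

0x61EE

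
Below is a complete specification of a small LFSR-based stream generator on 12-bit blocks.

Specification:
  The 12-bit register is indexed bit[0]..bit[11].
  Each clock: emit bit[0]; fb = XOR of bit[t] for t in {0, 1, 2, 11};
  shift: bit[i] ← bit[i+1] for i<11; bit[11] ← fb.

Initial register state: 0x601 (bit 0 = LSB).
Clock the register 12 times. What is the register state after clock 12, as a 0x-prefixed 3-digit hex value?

0x07F

reg_0 = 0x601
clock 1: out=1, reg = 0xB00
clock 2: out=0, reg = 0xD80
clock 3: out=0, reg = 0xEC0
clock 4: out=0, reg = 0xF60
clock 5: out=0, reg = 0xFB0
clock 6: out=0, reg = 0xFD8
clock 7: out=0, reg = 0xFEC
clock 8: out=0, reg = 0x7F6
clock 9: out=0, reg = 0x3FB
clock 10: out=1, reg = 0x1FD
clock 11: out=1, reg = 0x0FE
clock 12: out=0, reg = 0x07F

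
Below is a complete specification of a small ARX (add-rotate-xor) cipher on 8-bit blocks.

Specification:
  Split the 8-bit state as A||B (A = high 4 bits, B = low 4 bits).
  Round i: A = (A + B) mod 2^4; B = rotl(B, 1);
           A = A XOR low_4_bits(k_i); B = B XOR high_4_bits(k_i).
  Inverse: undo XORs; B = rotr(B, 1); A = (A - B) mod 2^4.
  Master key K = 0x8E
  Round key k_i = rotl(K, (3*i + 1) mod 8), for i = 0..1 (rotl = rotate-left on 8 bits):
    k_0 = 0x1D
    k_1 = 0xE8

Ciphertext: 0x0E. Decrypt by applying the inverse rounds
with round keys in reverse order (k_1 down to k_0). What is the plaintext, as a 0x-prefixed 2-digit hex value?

0xD8

s_0 = ciphertext = 0x0E
s_1 = InvRound(s_0, k_1) = 0x80
s_2 = InvRound(s_1, k_0) = 0xD8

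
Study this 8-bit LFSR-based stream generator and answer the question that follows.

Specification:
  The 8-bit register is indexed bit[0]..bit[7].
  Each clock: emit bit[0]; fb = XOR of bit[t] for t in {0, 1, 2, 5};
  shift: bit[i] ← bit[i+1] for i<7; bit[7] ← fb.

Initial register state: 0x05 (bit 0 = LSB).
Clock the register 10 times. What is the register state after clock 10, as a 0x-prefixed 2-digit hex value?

0x4D

reg_0 = 0x05
clock 1: out=1, reg = 0x02
clock 2: out=0, reg = 0x81
clock 3: out=1, reg = 0xC0
clock 4: out=0, reg = 0x60
clock 5: out=0, reg = 0xB0
clock 6: out=0, reg = 0xD8
clock 7: out=0, reg = 0x6C
clock 8: out=0, reg = 0x36
clock 9: out=0, reg = 0x9B
clock 10: out=1, reg = 0x4D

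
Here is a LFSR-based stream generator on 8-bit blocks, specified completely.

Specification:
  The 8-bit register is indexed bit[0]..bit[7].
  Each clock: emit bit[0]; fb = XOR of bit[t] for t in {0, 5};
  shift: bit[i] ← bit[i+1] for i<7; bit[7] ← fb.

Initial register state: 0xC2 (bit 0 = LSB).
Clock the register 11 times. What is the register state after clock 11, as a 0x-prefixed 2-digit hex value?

reg_0 = 0xC2
clock 1: out=0, reg = 0x61
clock 2: out=1, reg = 0x30
clock 3: out=0, reg = 0x98
clock 4: out=0, reg = 0x4C
clock 5: out=0, reg = 0x26
clock 6: out=0, reg = 0x93
clock 7: out=1, reg = 0xC9
clock 8: out=1, reg = 0xE4
clock 9: out=0, reg = 0xF2
clock 10: out=0, reg = 0xF9
clock 11: out=1, reg = 0x7C

0x7C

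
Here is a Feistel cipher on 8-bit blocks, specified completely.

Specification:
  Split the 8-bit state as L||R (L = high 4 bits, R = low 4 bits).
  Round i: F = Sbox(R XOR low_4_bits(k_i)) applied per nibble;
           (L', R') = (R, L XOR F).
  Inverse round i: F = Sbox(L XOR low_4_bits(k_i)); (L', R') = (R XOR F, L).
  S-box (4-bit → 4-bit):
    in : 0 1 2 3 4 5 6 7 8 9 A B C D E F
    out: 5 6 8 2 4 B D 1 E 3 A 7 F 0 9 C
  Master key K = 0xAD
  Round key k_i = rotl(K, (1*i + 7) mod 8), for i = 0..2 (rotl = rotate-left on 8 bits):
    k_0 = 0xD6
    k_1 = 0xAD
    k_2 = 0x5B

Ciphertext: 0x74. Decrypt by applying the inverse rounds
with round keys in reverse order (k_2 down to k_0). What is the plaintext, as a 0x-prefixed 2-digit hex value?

s_0 = ciphertext = 0x74
s_1 = InvRound(s_0, k_2) = 0xB7
s_2 = InvRound(s_1, k_1) = 0xAB
s_3 = InvRound(s_2, k_0) = 0x4A

0x4A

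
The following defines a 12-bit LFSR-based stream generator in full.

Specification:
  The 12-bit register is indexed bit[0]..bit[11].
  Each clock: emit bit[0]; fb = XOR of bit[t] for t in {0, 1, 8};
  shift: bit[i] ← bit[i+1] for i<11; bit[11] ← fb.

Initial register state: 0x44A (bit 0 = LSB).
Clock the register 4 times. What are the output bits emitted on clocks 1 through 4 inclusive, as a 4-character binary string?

0101

reg_0 = 0x44A
clock 1: out=0, reg = 0xA25
clock 2: out=1, reg = 0xD12
clock 3: out=0, reg = 0x689
clock 4: out=1, reg = 0xB44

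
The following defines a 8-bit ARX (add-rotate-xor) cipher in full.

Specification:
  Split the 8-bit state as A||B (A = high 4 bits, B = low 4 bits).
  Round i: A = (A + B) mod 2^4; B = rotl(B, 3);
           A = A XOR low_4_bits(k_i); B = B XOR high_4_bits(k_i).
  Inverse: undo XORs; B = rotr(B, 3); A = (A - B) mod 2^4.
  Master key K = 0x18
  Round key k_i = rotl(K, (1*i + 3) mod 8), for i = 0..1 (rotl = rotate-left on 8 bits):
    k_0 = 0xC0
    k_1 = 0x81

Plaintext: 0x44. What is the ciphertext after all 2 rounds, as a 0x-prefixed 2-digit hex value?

s_0 = plaintext = 0x44
s_1 = Round(s_0, k_0) = 0x8E
s_2 = Round(s_1, k_1) = 0x7F

0x7F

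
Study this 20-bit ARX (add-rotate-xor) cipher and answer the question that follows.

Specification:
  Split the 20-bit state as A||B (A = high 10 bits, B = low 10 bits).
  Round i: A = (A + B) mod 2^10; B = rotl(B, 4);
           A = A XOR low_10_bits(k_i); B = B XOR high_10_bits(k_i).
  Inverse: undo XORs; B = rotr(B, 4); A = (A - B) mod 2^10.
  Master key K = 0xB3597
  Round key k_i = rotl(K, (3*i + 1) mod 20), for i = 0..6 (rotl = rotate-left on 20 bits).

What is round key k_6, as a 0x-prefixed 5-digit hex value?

K = 0xB3597
k_0 = rotl(K, (3*0+1) mod 20) = rotl(K, 1) = 0x66B2F
k_1 = rotl(K, (3*1+1) mod 20) = rotl(K, 4) = 0x3597B
k_2 = rotl(K, (3*2+1) mod 20) = rotl(K, 7) = 0xACBD9
k_3 = rotl(K, (3*3+1) mod 20) = rotl(K, 10) = 0x65ECD
k_4 = rotl(K, (3*4+1) mod 20) = rotl(K, 13) = 0x2F66B
k_5 = rotl(K, (3*5+1) mod 20) = rotl(K, 16) = 0x7B359
k_6 = rotl(K, (3*6+1) mod 20) = rotl(K, 19) = 0xD9ACB

0xD9ACB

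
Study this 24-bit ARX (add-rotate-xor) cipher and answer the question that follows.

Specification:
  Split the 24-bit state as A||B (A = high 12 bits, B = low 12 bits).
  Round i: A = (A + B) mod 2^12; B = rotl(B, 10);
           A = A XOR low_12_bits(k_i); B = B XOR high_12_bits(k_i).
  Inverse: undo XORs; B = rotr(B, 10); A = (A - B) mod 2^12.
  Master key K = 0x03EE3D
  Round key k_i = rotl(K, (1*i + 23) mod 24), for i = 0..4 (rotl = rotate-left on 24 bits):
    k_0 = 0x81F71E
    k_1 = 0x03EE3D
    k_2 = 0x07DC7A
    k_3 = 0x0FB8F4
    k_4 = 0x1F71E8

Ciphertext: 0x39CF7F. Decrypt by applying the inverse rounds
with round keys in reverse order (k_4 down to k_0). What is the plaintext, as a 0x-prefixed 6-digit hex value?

s_0 = ciphertext = 0x39CF7F
s_1 = InvRound(s_0, k_4) = 0x851A23
s_2 = InvRound(s_1, k_3) = 0x543B62
s_3 = InvRound(s_2, k_2) = 0xCBBC7E
s_4 = InvRound(s_3, k_1) = 0x183103
s_5 = InvRound(s_4, k_0) = 0x22B472

0x22B472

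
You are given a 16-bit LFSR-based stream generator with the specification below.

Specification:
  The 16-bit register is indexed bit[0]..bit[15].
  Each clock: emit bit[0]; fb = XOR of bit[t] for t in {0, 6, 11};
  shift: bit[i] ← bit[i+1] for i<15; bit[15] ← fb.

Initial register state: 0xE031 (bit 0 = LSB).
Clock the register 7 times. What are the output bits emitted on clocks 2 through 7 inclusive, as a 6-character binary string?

000110

reg_0 = 0xE031
clock 1: out=1, reg = 0xF018
clock 2: out=0, reg = 0x780C
clock 3: out=0, reg = 0xBC06
clock 4: out=0, reg = 0xDE03
clock 5: out=1, reg = 0x6F01
clock 6: out=1, reg = 0x3780
clock 7: out=0, reg = 0x1BC0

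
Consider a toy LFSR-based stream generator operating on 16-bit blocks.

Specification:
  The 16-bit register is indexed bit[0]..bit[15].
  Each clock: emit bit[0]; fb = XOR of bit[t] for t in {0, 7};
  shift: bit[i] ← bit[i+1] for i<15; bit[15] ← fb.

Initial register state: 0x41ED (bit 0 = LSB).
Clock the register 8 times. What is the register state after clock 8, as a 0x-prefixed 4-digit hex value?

reg_0 = 0x41ED
clock 1: out=1, reg = 0x20F6
clock 2: out=0, reg = 0x907B
clock 3: out=1, reg = 0xC83D
clock 4: out=1, reg = 0xE41E
clock 5: out=0, reg = 0x720F
clock 6: out=1, reg = 0xB907
clock 7: out=1, reg = 0xDC83
clock 8: out=1, reg = 0x6E41

0x6E41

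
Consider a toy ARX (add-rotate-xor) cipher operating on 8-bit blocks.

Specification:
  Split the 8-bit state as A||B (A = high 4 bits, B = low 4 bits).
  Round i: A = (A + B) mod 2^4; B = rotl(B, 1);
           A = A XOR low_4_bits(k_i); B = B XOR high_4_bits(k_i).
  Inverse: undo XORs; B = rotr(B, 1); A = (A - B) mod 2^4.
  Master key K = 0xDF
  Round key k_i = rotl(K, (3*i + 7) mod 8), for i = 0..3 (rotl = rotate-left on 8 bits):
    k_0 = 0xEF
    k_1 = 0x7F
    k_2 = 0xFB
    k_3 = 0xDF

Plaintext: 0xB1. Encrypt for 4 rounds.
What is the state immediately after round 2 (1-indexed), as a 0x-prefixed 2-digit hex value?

0x0E

s_0 = plaintext = 0xB1
s_1 = Round(s_0, k_0) = 0x3C
s_2 = Round(s_1, k_1) = 0x0E
s_3 = Round(s_2, k_2) = 0x52
s_4 = Round(s_3, k_3) = 0x89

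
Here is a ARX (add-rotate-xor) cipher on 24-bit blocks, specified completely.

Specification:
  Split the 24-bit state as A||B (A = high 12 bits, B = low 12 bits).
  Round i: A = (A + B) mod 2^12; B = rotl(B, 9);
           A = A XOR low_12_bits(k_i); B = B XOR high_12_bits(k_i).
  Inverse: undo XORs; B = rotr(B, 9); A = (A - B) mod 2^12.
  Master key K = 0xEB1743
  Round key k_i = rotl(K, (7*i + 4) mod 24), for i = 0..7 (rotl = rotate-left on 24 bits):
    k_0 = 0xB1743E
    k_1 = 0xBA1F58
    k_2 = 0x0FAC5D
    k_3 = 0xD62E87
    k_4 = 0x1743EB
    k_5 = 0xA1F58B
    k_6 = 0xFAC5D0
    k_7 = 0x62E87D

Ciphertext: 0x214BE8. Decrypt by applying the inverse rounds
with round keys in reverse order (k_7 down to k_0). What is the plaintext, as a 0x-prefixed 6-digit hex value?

0x7E31D5

s_0 = ciphertext = 0x214BE8
s_1 = InvRound(s_0, k_7) = 0xC33E36
s_2 = InvRound(s_1, k_6) = 0xD13CD0
s_3 = InvRound(s_2, k_5) = 0x21D67B
s_4 = InvRound(s_3, k_4) = 0x97B87B
s_5 = InvRound(s_4, k_3) = 0xF328CA
s_6 = InvRound(s_5, k_2) = 0x1EB184
s_7 = InvRound(s_6, k_1) = 0xD8612D
s_8 = InvRound(s_7, k_0) = 0x7E31D5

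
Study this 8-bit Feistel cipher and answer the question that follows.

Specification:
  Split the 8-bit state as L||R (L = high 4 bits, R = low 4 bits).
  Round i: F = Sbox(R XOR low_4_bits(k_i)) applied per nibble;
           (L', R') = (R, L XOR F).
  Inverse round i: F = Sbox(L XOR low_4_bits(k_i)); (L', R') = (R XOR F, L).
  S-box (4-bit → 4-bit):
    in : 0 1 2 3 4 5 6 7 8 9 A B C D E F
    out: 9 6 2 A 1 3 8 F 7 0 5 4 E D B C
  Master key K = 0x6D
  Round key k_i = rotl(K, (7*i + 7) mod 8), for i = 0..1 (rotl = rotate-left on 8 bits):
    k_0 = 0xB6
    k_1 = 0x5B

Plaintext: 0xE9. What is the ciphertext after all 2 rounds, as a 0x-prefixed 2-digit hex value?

0x29

s_0 = plaintext = 0xE9
s_1 = Round(s_0, k_0) = 0x92
s_2 = Round(s_1, k_1) = 0x29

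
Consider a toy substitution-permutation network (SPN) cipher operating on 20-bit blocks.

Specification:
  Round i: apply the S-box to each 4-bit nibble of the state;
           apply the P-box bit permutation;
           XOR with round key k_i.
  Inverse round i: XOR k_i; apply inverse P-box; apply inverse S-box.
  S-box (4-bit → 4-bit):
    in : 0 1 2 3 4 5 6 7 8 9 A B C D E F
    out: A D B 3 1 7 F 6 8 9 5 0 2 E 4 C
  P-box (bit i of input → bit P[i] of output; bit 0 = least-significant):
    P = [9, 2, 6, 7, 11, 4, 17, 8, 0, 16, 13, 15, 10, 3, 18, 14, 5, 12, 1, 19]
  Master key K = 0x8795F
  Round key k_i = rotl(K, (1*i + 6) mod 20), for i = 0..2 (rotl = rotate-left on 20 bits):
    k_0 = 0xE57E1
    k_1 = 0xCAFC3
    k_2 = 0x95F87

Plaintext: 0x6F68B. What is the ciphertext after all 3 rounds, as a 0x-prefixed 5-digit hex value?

0x79972

s_0 = plaintext = 0x6F68B
s_1 = Round(s_0, k_0) = 0x3A6C2
s_2 = Round(s_1, k_1) = 0x91976
s_3 = Round(s_2, k_2) = 0x79972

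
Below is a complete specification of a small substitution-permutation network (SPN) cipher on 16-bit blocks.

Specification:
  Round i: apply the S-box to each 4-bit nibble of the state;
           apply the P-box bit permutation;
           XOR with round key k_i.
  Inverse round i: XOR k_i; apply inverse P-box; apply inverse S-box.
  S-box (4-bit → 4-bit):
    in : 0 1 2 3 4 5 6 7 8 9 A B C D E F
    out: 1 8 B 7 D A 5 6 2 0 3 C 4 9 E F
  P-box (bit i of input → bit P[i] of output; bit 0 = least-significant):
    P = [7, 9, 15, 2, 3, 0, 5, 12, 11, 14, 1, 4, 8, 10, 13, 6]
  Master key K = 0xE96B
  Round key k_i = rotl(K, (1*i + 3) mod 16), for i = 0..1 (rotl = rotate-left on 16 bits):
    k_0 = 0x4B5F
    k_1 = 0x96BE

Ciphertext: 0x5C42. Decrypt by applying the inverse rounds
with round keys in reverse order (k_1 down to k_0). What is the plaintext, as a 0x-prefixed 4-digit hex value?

s_0 = ciphertext = 0x5C42
s_1 = InvRound(s_0, k_1) = 0x126F
s_2 = InvRound(s_1, k_0) = 0x02B9

0x02B9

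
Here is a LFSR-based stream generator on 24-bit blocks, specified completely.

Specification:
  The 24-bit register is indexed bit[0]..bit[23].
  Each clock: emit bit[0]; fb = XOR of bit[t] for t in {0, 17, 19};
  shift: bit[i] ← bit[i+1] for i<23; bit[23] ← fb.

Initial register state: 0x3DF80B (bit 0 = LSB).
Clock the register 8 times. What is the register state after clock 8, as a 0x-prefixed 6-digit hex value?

reg_0 = 0x3DF80B
clock 1: out=1, reg = 0x1EFC05
clock 2: out=1, reg = 0x8F7E02
clock 3: out=0, reg = 0x47BF01
clock 4: out=1, reg = 0x23DF80
clock 5: out=0, reg = 0x91EFC0
clock 6: out=0, reg = 0x48F7E0
clock 7: out=0, reg = 0xA47BF0
clock 8: out=0, reg = 0x523DF8

0x523DF8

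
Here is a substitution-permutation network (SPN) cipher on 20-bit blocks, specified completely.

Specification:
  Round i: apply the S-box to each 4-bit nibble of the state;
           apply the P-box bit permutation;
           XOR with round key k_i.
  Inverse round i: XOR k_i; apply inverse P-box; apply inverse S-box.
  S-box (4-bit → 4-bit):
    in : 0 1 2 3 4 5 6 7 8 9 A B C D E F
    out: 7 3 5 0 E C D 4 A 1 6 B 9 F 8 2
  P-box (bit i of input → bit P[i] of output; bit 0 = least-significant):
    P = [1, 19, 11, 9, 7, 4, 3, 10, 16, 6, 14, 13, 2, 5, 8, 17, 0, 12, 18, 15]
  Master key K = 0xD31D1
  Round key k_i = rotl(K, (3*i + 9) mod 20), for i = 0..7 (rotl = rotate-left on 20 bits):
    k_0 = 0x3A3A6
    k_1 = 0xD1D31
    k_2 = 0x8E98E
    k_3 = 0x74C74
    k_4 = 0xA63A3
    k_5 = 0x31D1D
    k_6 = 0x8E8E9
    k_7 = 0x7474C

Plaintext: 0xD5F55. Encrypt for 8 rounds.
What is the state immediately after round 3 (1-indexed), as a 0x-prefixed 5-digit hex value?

0x7F9A9

s_0 = plaintext = 0xD5F55
s_1 = Round(s_0, k_0) = 0x53CEF
s_2 = Round(s_1, k_1) = 0x0B931
s_3 = Round(s_2, k_2) = 0x7F9A9
s_4 = Round(s_3, k_3) = 0x24C4E
s_5 = Round(s_4, k_4) = 0xD449A
s_6 = Round(s_5, k_5) = 0xDE4FC
s_7 = Round(s_6, k_6) = 0xE1ABA
s_8 = Round(s_7, k_7) = 0xF8BB8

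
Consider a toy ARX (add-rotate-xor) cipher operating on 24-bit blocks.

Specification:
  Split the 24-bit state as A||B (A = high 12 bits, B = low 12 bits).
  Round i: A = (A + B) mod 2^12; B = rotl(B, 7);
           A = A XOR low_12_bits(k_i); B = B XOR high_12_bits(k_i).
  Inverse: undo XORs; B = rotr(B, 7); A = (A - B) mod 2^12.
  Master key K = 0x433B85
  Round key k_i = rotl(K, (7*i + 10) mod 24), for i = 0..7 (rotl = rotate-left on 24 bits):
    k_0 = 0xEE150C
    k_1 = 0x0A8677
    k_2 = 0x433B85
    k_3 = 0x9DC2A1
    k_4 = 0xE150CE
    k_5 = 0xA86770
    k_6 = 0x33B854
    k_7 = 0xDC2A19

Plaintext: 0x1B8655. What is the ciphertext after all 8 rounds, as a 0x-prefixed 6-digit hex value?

0x5764F7

s_0 = plaintext = 0x1B8655
s_1 = Round(s_0, k_0) = 0xD01453
s_2 = Round(s_1, k_1) = 0x72390A
s_3 = Round(s_2, k_2) = 0xBA817B
s_4 = Round(s_3, k_3) = 0xF82457
s_5 = Round(s_4, k_4) = 0x3175B7
s_6 = Round(s_5, k_5) = 0xFBE12B
s_7 = Round(s_6, k_6) = 0x8BD6B2
s_8 = Round(s_7, k_7) = 0x5764F7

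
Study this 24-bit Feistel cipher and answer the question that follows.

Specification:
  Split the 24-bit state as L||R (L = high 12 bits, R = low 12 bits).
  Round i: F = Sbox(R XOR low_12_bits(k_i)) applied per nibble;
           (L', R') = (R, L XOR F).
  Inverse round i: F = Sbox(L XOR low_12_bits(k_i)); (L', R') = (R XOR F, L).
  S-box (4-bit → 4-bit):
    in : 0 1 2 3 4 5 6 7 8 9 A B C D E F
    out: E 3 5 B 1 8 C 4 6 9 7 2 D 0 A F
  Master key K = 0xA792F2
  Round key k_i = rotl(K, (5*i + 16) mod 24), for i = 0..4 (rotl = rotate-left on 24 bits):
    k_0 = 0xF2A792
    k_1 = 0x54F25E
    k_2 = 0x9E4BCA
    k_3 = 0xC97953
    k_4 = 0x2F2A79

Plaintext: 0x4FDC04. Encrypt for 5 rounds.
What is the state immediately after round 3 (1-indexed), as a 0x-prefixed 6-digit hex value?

0xDBBA22

s_0 = plaintext = 0x4FDC04
s_1 = Round(s_0, k_0) = 0xC04661
s_2 = Round(s_1, k_1) = 0x661DBB
s_3 = Round(s_2, k_2) = 0xDBBA22
s_4 = Round(s_3, k_3) = 0xA226F8
s_5 = Round(s_4, k_4) = 0x6F8741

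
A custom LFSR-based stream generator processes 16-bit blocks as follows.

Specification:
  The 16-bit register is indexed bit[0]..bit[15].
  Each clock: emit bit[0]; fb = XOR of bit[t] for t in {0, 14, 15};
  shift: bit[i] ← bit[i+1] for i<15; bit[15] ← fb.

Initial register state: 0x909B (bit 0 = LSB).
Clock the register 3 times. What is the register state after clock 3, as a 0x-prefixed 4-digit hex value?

0x1213

reg_0 = 0x909B
clock 1: out=1, reg = 0x484D
clock 2: out=1, reg = 0x2426
clock 3: out=0, reg = 0x1213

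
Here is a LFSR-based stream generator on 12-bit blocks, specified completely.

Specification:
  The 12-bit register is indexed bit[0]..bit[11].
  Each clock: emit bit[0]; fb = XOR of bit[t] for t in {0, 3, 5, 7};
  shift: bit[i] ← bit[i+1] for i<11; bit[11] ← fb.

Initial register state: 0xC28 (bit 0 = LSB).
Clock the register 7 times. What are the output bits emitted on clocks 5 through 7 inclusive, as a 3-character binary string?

010

reg_0 = 0xC28
clock 1: out=0, reg = 0x614
clock 2: out=0, reg = 0x30A
clock 3: out=0, reg = 0x985
clock 4: out=1, reg = 0x4C2
clock 5: out=0, reg = 0xA61
clock 6: out=1, reg = 0x530
clock 7: out=0, reg = 0xA98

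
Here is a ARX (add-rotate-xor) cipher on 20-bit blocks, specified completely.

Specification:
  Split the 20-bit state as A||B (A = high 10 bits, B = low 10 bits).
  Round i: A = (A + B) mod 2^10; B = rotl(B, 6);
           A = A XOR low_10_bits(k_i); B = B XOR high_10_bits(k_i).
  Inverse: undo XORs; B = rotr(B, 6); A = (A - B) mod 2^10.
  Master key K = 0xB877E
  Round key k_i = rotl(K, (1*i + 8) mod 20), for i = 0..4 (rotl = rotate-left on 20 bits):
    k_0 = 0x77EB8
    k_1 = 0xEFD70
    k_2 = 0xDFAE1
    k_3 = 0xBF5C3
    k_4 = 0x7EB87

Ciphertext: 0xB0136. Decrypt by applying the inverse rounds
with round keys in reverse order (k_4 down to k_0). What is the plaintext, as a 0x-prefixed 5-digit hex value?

s_0 = ciphertext = 0xB0136
s_1 = InvRound(s_0, k_4) = 0x210C3
s_2 = InvRound(s_1, k_3) = 0x57FE8
s_3 = InvRound(s_2, k_2) = 0x97162
s_4 = InvRound(s_3, k_1) = 0x545DB
s_5 = InvRound(s_4, k_0) = 0xEA440

0xEA440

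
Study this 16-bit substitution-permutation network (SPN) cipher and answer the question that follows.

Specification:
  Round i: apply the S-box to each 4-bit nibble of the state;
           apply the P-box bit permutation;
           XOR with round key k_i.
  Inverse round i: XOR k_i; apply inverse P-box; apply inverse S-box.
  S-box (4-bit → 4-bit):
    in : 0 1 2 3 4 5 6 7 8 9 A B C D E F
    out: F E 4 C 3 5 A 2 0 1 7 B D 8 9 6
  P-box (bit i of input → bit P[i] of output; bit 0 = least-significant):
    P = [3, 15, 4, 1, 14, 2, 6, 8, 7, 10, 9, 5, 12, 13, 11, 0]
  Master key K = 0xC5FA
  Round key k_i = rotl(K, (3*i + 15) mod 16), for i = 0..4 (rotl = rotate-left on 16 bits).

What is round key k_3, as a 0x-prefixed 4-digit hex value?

0xFAC5

K = 0xC5FA
k_0 = rotl(K, (3*0+15) mod 16) = rotl(K, 15) = 0x62FD
k_1 = rotl(K, (3*1+15) mod 16) = rotl(K, 2) = 0x17EB
k_2 = rotl(K, (3*2+15) mod 16) = rotl(K, 5) = 0xBF58
k_3 = rotl(K, (3*3+15) mod 16) = rotl(K, 8) = 0xFAC5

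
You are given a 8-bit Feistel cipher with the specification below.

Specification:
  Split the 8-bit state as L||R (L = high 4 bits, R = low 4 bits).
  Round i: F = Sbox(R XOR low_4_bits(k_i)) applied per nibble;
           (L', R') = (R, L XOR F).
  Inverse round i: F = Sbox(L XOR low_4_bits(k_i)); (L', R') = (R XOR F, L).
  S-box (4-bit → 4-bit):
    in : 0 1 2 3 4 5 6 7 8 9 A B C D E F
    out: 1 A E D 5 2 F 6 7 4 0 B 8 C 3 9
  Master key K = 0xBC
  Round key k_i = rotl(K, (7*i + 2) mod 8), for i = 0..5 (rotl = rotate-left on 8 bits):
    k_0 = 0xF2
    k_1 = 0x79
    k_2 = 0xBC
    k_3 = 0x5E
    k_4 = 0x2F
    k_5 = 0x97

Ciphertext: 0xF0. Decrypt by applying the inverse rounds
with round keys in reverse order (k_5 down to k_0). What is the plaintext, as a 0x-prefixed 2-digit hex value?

0x4D

s_0 = ciphertext = 0xF0
s_1 = InvRound(s_0, k_5) = 0x7F
s_2 = InvRound(s_1, k_4) = 0x87
s_3 = InvRound(s_2, k_3) = 0x88
s_4 = InvRound(s_3, k_2) = 0xD8
s_5 = InvRound(s_4, k_1) = 0xDD
s_6 = InvRound(s_5, k_0) = 0x4D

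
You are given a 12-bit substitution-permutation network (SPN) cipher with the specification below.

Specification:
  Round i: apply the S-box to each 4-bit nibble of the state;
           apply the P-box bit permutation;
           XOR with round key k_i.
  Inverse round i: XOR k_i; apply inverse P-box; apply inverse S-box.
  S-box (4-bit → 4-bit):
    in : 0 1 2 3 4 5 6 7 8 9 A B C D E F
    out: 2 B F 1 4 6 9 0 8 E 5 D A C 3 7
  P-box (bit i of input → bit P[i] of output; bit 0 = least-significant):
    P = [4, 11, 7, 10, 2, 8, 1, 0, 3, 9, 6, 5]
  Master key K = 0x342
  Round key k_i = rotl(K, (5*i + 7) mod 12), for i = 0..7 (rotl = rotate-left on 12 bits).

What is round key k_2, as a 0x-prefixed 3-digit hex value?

K = 0x342
k_0 = rotl(K, (5*0+7) mod 12) = rotl(K, 7) = 0x11A
k_1 = rotl(K, (5*1+7) mod 12) = rotl(K, 0) = 0x342
k_2 = rotl(K, (5*2+7) mod 12) = rotl(K, 5) = 0x846

0x846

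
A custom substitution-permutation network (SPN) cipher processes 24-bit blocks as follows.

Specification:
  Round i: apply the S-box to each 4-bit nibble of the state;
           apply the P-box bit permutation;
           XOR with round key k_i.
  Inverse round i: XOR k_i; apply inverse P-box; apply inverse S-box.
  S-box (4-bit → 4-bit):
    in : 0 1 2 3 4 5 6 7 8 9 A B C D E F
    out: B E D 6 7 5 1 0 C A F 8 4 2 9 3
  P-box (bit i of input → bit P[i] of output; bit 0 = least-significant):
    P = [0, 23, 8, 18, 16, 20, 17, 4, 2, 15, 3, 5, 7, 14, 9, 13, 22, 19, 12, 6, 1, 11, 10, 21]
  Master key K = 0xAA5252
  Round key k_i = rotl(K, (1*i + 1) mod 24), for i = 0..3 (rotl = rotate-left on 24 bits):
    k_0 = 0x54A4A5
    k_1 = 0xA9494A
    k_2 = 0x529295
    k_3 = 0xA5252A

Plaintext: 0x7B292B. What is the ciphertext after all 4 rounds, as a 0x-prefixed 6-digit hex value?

s_0 = plaintext = 0x7B292B
s_1 = Round(s_0, k_0) = 0x530655
s_2 = Round(s_1, k_1) = 0xA23CCD
s_3 = Round(s_2, k_2) = 0xB0CCDF
s_4 = Round(s_3, k_3) = 0x5D2763

0x5D2763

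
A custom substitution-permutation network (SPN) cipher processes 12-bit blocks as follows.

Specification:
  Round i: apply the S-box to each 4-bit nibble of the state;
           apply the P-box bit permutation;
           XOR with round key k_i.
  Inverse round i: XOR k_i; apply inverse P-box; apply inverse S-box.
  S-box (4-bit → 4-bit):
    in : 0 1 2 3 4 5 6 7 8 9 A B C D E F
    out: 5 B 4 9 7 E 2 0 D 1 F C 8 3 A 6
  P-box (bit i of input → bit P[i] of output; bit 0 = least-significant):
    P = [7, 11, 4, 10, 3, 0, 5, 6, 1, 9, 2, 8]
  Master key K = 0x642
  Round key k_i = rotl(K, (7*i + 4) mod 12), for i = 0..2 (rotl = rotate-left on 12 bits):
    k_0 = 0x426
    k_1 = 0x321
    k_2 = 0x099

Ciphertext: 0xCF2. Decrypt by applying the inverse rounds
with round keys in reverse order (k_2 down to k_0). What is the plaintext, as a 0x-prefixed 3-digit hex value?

0x9A0

s_0 = ciphertext = 0xCF2
s_1 = InvRound(s_0, k_2) = 0x9AE
s_2 = InvRound(s_1, k_1) = 0x4DD
s_3 = InvRound(s_2, k_0) = 0x9A0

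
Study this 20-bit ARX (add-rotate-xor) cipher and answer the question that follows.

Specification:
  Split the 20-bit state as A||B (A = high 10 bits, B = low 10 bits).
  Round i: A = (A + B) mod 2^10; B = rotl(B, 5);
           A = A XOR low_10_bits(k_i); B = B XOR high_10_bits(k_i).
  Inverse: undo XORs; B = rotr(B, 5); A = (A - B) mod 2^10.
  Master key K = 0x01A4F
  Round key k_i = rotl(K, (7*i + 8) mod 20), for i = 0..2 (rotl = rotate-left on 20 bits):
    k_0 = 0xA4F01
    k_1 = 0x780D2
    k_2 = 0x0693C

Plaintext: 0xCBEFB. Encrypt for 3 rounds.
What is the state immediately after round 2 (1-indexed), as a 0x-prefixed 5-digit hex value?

s_0 = plaintext = 0xCBEFB
s_1 = Round(s_0, k_0) = 0x4ADE4
s_2 = Round(s_1, k_1) = 0xF756F
s_3 = Round(s_2, k_2) = 0x1C1F1

0xF756F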